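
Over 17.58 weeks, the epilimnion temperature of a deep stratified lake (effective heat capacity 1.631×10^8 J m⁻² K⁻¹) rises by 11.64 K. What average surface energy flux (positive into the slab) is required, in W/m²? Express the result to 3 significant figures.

179

Areal heat capacity C = 1.631×10^8 J m⁻² K⁻¹ (given).
Required heat per unit area: Q = C ΔT = 1.63×10^8 × 11.64 = 1.90×10^9 J/m².
Flux F = Q / Δt = 1.90×10^9 / 1.06×10^7 s = 179 W/m².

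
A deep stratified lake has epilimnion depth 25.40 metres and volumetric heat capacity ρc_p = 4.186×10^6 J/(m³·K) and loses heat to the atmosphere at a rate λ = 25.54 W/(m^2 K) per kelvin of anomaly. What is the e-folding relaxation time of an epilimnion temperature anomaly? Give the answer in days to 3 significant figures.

Areal heat capacity C = ρc_p × D = 4.186×10^6 × 25.40 = 1.06×10^8 J/(m^2 K).
Relaxation time τ = C / λ = 1.06×10^8 / 25.54 = 4.16×10^6 s.
In days: 4.16×10^6 s / (86400 s/day) = 48.2 days.

48.2 days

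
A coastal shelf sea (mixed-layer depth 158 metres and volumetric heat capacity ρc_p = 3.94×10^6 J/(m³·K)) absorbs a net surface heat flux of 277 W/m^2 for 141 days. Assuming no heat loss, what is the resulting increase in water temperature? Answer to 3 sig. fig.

Areal heat capacity C = ρc_p × D = 3.94×10^6 × 158 = 6.23×10^8 J m⁻² K⁻¹.
Net heat input Q = F Δt = 277 × (141 days × 86400 s/day) = 3.37×10^9 J/m².
ΔT = Q / C = 3.37×10^9 / 6.23×10^8 = 5.42 K.

5.42 K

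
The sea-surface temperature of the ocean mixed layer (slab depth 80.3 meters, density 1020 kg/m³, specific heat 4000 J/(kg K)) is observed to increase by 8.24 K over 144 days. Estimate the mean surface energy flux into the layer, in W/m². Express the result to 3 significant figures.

217

Areal heat capacity C = ρ c_p D = 1020 × 4000 × 80.3 = 3.28×10^8 J m⁻² K⁻¹.
Required heat per unit area: Q = C ΔT = 3.28×10^8 × 8.24 = 2.70×10^9 J/m².
Flux F = Q / Δt = 2.70×10^9 / 1.24×10^7 s = 217 W/m².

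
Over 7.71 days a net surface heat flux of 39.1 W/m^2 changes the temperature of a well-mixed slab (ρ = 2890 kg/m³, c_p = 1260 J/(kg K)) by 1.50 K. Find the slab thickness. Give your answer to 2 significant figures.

4.8 m

Heat input Q = F Δt = 39.1 × 6.66×10^5 s = 2.60×10^7 J/m².
Required areal heat capacity C = Q / ΔT = 1.74×10^7 J/(m²·K).
Depth D = C / (ρ c_p) = 1.74×10^7 / (2890 × 1260) = 4.77 m.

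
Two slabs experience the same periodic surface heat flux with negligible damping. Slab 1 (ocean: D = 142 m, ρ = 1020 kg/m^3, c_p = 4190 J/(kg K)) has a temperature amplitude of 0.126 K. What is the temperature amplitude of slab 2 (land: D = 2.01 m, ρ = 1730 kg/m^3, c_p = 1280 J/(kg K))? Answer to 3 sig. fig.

17.2 K

C_ocean = 6.07×10^8 J/(m²·K); C_land = 4.45×10^6 J/(m²·K).
A ∝ 1/C ⇒ A_land = A_ocean × C_ocean/C_land = 0.126 × 136 = 17.2 K.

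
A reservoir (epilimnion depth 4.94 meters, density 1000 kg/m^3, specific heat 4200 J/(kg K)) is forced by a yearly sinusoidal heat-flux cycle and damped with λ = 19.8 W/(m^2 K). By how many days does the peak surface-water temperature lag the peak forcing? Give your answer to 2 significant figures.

12 days

Areal heat capacity C = ρ c_p D = 1000 × 4200 × 4.94 = 2.07×10^7 J/(m^2 K).
ω = 2π / 3.15×10^7 s = 1.99×10^-7 s⁻¹.
Phase lag φ = arctan(Cω/λ) = arctan(4.13/19.8) = 0.206 rad.
Time lag = φ / ω = 0.206 / 1.99×10^-7 = 1.03×10^6 s = 12.0 days.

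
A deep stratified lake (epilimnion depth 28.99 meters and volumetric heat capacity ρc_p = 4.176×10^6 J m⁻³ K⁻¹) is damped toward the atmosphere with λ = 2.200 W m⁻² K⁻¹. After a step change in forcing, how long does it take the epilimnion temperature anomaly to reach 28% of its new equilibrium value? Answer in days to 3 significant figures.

Areal heat capacity C = ρc_p × D = 4.176×10^6 × 28.99 = 1.21×10^8 J/(m^2 K).
τ = C / λ = 1.21×10^8 / 2.200 = 5.50×10^7 s.
Fraction reached: 1 − e^(−t/τ) = 0.28 ⇒ t = −τ ln(1 − 0.28) = τ × 0.329.
t = 1.81×10^7 s = 209 days.

209 days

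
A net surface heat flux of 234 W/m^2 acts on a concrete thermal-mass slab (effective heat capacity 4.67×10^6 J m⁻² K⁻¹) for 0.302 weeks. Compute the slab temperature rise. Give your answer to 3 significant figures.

Areal heat capacity C = 4.67×10^6 J m⁻² K⁻¹ (given).
Net heat input Q = F Δt = 234 × (0.302 weeks × 6.048×10^5 s/week) = 4.27×10^7 J/m².
ΔT = Q / C = 4.27×10^7 / 4.67×10^6 = 9.15 K.

9.15 K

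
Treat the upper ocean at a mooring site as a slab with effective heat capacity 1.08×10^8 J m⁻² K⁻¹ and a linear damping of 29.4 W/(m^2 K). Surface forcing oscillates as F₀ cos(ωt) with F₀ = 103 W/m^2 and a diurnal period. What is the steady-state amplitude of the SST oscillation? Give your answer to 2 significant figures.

0.013 K

Areal heat capacity C = 1.08×10^8 J m⁻² K⁻¹ (given).
Angular frequency ω = 2π / T = 2π / 86400 s = 7.27×10^-5 s⁻¹.
√((Cω)² + λ²) = √((7850)² + 29.4²) = 7850 W/(m²·K).
Amplitude A = F₀ / √((Cω)²+λ²) = 103 / 7850 = 0.0131 K.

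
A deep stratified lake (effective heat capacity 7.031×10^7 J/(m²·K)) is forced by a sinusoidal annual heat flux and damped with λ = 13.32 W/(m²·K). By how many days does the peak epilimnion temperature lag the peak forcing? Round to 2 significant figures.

47 days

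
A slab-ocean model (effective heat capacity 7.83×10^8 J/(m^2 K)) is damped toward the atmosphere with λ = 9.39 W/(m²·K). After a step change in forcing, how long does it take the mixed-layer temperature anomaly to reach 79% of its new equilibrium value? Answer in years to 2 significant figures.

4.1 years

Areal heat capacity C = 7.83×10^8 J/(m^2 K) (given).
τ = C / λ = 7.83×10^8 / 9.39 = 8.34×10^7 s.
Fraction reached: 1 − e^(−t/τ) = 0.79 ⇒ t = −τ ln(1 − 0.79) = τ × 1.56.
t = 1.30×10^8 s = 4.12 years.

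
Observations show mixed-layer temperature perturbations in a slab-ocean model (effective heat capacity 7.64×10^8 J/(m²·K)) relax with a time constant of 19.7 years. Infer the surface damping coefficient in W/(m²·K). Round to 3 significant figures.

1.23

Areal heat capacity C = 7.64×10^8 J/(m²·K) (given).
τ = 19.7 years = 6.22×10^8 s.
λ = C / τ = 7.64×10^8 / 6.22×10^8 = 1.23 W/(m²·K).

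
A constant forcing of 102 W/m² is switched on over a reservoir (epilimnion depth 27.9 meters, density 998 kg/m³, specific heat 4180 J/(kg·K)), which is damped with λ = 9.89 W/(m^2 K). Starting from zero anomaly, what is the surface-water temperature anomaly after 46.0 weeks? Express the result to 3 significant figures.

9.34 K

Areal heat capacity C = ρ c_p D = 998 × 4180 × 27.9 = 1.16×10^8 J/(m^2 K).
τ = C / λ = 1.16×10^8 / 9.89 = 1.18×10^7 s.
Equilibrium anomaly ΔT_eq = F / λ = 102 / 9.89 = 10.3 K.
t = 46.0 weeks = 2.78×10^7 s, so t/τ = 2.36.
ΔT(t) = ΔT_eq (1 − e^(−t/τ)) = 10.3 × (1 − e^−2.36) = 9.34 K.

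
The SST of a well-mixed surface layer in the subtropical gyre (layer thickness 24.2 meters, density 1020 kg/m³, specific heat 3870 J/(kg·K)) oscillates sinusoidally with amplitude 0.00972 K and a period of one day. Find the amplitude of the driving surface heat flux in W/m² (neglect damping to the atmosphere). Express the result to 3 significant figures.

Areal heat capacity C = ρ c_p D = 1020 × 3870 × 24.2 = 9.55×10^7 J/(m^2 K).
ω = 2π / 86400 s = 7.27×10^-5 s⁻¹.
Cω = 9.55×10^7 × 7.27×10^-5 = 6950 W/(m²·K).
F₀ = A × Cω = 0.00972 × 6950 = 67.5 W/m².

67.5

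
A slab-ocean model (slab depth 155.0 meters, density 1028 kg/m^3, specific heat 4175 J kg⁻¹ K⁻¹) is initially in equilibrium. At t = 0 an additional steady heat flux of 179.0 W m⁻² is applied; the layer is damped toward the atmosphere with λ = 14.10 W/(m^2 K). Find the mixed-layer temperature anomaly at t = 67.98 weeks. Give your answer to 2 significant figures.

Areal heat capacity C = ρ c_p D = 1028 × 4175 × 155.0 = 6.65×10^8 J m⁻² K⁻¹.
τ = C / λ = 6.65×10^8 / 14.10 = 4.72×10^7 s.
Equilibrium anomaly ΔT_eq = F / λ = 179.0 / 14.10 = 12.7 K.
t = 67.98 weeks = 4.11×10^7 s, so t/τ = 0.871.
ΔT(t) = ΔT_eq (1 − e^(−t/τ)) = 12.7 × (1 − e^−0.871) = 7.38 K.

7.4 K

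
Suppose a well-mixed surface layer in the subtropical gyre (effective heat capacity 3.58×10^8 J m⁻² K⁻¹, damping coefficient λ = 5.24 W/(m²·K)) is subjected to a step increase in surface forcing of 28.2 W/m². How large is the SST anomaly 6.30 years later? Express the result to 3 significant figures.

Areal heat capacity C = 3.58×10^8 J m⁻² K⁻¹ (given).
τ = C / λ = 3.58×10^8 / 5.24 = 6.83×10^7 s.
Equilibrium anomaly ΔT_eq = F / λ = 28.2 / 5.24 = 5.38 K.
t = 6.30 years = 1.99×10^8 s, so t/τ = 2.91.
ΔT(t) = ΔT_eq (1 − e^(−t/τ)) = 5.38 × (1 − e^−2.91) = 5.09 K.

5.09 K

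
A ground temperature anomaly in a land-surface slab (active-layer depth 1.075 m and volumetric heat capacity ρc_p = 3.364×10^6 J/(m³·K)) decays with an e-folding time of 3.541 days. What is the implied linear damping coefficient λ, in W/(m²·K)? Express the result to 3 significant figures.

Areal heat capacity C = ρc_p × D = 3.364×10^6 × 1.075 = 3.62×10^6 J/(m^2 K).
τ = 3.541 days = 3.06×10^5 s.
λ = C / τ = 3.62×10^6 / 3.06×10^5 = 11.8 W/(m²·K).

11.8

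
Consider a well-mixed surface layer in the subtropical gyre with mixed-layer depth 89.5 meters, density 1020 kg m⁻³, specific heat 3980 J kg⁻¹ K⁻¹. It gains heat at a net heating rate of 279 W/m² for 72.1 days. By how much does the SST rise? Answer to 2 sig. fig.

4.8 K

Areal heat capacity C = ρ c_p D = 1020 × 3980 × 89.5 = 3.63×10^8 J m⁻² K⁻¹.
Net heat input Q = F Δt = 279 × (72.1 days × 86400 s/day) = 1.74×10^9 J/m².
ΔT = Q / C = 1.74×10^9 / 3.63×10^8 = 4.78 K.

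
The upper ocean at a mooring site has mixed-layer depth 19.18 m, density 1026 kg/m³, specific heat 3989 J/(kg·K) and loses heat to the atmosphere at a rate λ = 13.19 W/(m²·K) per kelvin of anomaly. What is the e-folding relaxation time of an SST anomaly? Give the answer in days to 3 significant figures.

68.9 days

Areal heat capacity C = ρ c_p D = 1026 × 3989 × 19.18 = 7.85×10^7 J/(m^2 K).
Relaxation time τ = C / λ = 7.85×10^7 / 13.19 = 5.95×10^6 s.
In days: 5.95×10^6 s / (86400 s/day) = 68.9 days.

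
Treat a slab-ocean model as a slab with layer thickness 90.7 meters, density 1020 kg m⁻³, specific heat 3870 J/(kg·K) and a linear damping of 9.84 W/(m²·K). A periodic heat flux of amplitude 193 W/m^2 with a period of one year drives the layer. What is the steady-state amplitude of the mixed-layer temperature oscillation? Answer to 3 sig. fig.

Areal heat capacity C = ρ c_p D = 1020 × 3870 × 90.7 = 3.58×10^8 J/(m²·K).
Angular frequency ω = 2π / T = 2π / 3.15×10^7 s = 1.99×10^-7 s⁻¹.
√((Cω)² + λ²) = √((71.3)² + 9.84²) = 72.0 W/(m²·K).
Amplitude A = F₀ / √((Cω)²+λ²) = 193 / 72.0 = 2.68 K.

2.68 K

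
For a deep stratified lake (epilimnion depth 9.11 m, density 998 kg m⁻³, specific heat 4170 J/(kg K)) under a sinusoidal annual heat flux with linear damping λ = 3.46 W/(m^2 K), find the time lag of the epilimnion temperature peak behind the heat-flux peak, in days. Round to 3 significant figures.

66.3 days

Areal heat capacity C = ρ c_p D = 998 × 4170 × 9.11 = 3.79×10^7 J/(m²·K).
ω = 2π / 3.15×10^7 s = 1.99×10^-7 s⁻¹.
Phase lag φ = arctan(Cω/λ) = arctan(7.55/3.46) = 1.14 rad.
Time lag = φ / ω = 1.14 / 1.99×10^-7 = 5.73×10^6 s = 66.3 days.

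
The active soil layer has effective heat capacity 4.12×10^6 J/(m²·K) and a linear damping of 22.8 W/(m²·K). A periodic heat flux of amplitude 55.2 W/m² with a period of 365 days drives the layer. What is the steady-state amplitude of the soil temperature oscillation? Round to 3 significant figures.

2.42 K

Areal heat capacity C = 4.12×10^6 J/(m²·K) (given).
Angular frequency ω = 2π / T = 2π / 3.15×10^7 s = 1.99×10^-7 s⁻¹.
√((Cω)² + λ²) = √((0.821)² + 22.8²) = 22.8 W/(m²·K).
Amplitude A = F₀ / √((Cω)²+λ²) = 55.2 / 22.8 = 2.42 K.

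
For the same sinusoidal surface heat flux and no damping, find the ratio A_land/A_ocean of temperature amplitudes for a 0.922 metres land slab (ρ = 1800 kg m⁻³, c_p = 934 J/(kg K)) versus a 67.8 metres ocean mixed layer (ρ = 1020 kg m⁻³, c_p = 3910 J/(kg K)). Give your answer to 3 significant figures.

C_ocean = 1020 × 3910 × 67.8 = 2.70×10^8 J/(m²·K).
C_land = 1800 × 934 × 0.922 = 1.55×10^6 J/(m²·K).
Undamped amplitude ∝ 1/C, so A_land/A_ocean = C_ocean/C_land = 174.

174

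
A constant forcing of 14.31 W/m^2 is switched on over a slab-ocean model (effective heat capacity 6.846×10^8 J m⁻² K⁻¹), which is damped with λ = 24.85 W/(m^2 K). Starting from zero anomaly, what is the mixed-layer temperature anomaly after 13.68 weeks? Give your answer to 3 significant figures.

0.149 K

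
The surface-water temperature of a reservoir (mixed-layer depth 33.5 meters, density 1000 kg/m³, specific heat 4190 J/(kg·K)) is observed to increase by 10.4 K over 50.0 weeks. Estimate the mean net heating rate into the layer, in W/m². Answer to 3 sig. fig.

Areal heat capacity C = ρ c_p D = 1000 × 4190 × 33.5 = 1.40×10^8 J m⁻² K⁻¹.
Required heat per unit area: Q = C ΔT = 1.40×10^8 × 10.4 = 1.46×10^9 J/m².
Flux F = Q / Δt = 1.46×10^9 / 3.02×10^7 s = 48.3 W/m².

48.3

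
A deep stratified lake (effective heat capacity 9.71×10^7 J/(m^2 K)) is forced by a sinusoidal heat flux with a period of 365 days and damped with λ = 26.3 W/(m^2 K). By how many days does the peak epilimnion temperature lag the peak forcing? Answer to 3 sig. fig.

36.8 days

Areal heat capacity C = 9.71×10^7 J/(m^2 K) (given).
ω = 2π / 3.15×10^7 s = 1.99×10^-7 s⁻¹.
Phase lag φ = arctan(Cω/λ) = arctan(19.3/26.3) = 0.634 rad.
Time lag = φ / ω = 0.634 / 1.99×10^-7 = 3.18×10^6 s = 36.8 days.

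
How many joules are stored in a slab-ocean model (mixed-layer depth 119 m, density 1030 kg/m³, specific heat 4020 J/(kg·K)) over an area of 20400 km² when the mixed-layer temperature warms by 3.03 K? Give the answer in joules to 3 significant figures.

3.05×10^19 J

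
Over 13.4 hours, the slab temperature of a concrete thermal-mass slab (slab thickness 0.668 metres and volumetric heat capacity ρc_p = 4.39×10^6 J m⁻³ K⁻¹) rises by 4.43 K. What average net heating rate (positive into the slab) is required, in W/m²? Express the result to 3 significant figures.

Areal heat capacity C = ρc_p × D = 4.39×10^6 × 0.668 = 2.93×10^6 J m⁻² K⁻¹.
Required heat per unit area: Q = C ΔT = 2.93×10^6 × 4.43 = 1.30×10^7 J/m².
Flux F = Q / Δt = 1.30×10^7 / 48200 s = 269 W/m².

269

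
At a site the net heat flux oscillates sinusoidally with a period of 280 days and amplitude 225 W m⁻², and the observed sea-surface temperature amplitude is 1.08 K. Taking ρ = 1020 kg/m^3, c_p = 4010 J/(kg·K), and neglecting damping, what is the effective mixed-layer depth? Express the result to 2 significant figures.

200 m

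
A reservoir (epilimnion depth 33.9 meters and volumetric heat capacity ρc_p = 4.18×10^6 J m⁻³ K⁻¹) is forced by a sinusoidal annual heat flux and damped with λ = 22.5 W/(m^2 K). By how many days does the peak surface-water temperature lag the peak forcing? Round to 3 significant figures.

52.2 days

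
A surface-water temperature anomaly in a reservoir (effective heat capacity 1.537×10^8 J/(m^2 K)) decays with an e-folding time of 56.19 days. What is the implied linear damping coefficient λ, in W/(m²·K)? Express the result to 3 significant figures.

Areal heat capacity C = 1.537×10^8 J/(m^2 K) (given).
τ = 56.19 days = 4.85×10^6 s.
λ = C / τ = 1.54×10^8 / 4.85×10^6 = 31.7 W/(m²·K).

31.7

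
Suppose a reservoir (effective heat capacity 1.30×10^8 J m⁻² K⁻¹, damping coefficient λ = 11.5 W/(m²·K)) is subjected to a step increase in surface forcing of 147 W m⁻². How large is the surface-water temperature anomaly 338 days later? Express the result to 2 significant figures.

Areal heat capacity C = 1.30×10^8 J m⁻² K⁻¹ (given).
τ = C / λ = 1.30×10^8 / 11.5 = 1.13×10^7 s.
Equilibrium anomaly ΔT_eq = F / λ = 147 / 11.5 = 12.8 K.
t = 338 days = 2.92×10^7 s, so t/τ = 2.58.
ΔT(t) = ΔT_eq (1 − e^(−t/τ)) = 12.8 × (1 − e^−2.58) = 11.8 K.

12 K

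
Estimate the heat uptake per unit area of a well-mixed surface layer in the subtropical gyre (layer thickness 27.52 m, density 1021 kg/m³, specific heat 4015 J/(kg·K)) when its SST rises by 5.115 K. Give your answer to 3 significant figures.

5.77×10^8

Areal heat capacity C = ρ c_p D = 1021 × 4015 × 27.52 = 1.13×10^8 J/(m²·K).
ΔQ = C ΔT = 1.13×10^8 × 5.115 = 5.77×10^8 J/m².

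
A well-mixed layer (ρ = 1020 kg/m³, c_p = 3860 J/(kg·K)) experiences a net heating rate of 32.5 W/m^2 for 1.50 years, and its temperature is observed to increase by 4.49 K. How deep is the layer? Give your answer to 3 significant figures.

87.0 m

Heat input Q = F Δt = 32.5 × 4.73×10^7 s = 1.54×10^9 J/m².
Required areal heat capacity C = Q / ΔT = 3.43×10^8 J/(m²·K).
Depth D = C / (ρ c_p) = 3.43×10^8 / (1020 × 3860) = 87.0 m.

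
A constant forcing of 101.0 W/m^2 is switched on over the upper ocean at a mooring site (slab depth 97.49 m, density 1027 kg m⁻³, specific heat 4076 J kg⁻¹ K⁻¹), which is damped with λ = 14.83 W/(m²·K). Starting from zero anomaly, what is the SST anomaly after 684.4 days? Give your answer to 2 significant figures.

6.0 K

Areal heat capacity C = ρ c_p D = 1027 × 4076 × 97.49 = 4.08×10^8 J/(m^2 K).
τ = C / λ = 4.08×10^8 / 14.83 = 2.75×10^7 s.
Equilibrium anomaly ΔT_eq = F / λ = 101.0 / 14.83 = 6.81 K.
t = 684.4 days = 5.91×10^7 s, so t/τ = 2.15.
ΔT(t) = ΔT_eq (1 − e^(−t/τ)) = 6.81 × (1 − e^−2.15) = 6.02 K.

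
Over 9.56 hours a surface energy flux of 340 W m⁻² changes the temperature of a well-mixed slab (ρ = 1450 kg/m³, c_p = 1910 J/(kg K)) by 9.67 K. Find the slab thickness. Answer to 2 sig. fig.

0.44 m

Heat input Q = F Δt = 340 × 34400 s = 1.17×10^7 J/m².
Required areal heat capacity C = Q / ΔT = 1.21×10^6 J/(m²·K).
Depth D = C / (ρ c_p) = 1.21×10^6 / (1450 × 1910) = 0.437 m.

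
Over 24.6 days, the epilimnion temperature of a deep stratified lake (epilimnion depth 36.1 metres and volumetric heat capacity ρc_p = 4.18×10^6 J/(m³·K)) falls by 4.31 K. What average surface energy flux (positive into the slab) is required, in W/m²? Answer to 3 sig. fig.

Areal heat capacity C = ρc_p × D = 4.18×10^6 × 36.1 = 1.51×10^8 J/(m^2 K).
Required heat per unit area: Q = C ΔT = 1.51×10^8 × -4.31 = -6.50×10^8 J/m².
Flux F = Q / Δt = -6.50×10^8 / 2.13×10^6 s = -306 W/m².

-306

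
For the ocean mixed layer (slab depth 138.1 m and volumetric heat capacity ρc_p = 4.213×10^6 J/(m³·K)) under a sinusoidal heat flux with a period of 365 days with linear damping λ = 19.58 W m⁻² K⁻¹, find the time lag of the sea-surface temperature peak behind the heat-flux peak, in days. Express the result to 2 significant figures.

Areal heat capacity C = ρc_p × D = 4.213×10^6 × 138.1 = 5.82×10^8 J/(m^2 K).
ω = 2π / 3.15×10^7 s = 1.99×10^-7 s⁻¹.
Phase lag φ = arctan(Cω/λ) = arctan(116/19.58) = 1.40 rad.
Time lag = φ / ω = 1.40 / 1.99×10^-7 = 7.04×10^6 s = 81.5 days.

82 days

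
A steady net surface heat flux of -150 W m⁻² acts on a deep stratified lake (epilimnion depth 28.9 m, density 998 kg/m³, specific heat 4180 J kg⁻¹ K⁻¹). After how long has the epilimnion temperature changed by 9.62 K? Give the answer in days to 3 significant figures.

Areal heat capacity C = ρ c_p D = 998 × 4180 × 28.9 = 1.21×10^8 J m⁻² K⁻¹.
Time required: Δt = C ΔT / F = 1.21×10^8 × -9.62 / -150 = 7.73×10^6 s.
In days: 7.73×10^6 s / (86400 s/day) = 89.5 days.

89.5 days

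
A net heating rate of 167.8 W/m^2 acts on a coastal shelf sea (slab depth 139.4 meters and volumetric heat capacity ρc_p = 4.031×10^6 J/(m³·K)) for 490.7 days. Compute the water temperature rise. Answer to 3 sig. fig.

12.7 K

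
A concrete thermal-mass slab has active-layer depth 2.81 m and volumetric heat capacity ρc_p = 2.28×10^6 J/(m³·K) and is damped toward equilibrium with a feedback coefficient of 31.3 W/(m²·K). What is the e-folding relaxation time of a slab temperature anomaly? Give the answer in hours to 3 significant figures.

56.9 hours

Areal heat capacity C = ρc_p × D = 2.28×10^6 × 2.81 = 6.41×10^6 J/(m^2 K).
Relaxation time τ = C / λ = 6.41×10^6 / 31.3 = 2.05×10^5 s.
In hours: 2.05×10^5 s / (3600 s/hour) = 56.9 hours.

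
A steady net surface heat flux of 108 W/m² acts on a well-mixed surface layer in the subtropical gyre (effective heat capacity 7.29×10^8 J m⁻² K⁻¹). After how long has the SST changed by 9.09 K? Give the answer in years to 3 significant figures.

1.94 years

Areal heat capacity C = 7.29×10^8 J m⁻² K⁻¹ (given).
Time required: Δt = C ΔT / F = 7.29×10^8 × 9.09 / 108 = 6.14×10^7 s.
In years: 6.14×10^7 s / (3.156×10^7 s/year) = 1.94 years.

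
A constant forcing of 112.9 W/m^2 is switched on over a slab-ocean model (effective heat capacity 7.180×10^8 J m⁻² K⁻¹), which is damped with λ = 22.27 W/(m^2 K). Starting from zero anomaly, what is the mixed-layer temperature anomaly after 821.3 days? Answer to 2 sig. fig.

Areal heat capacity C = 7.180×10^8 J m⁻² K⁻¹ (given).
τ = C / λ = 7.18×10^8 / 22.27 = 3.22×10^7 s.
Equilibrium anomaly ΔT_eq = F / λ = 112.9 / 22.27 = 5.07 K.
t = 821.3 days = 7.10×10^7 s, so t/τ = 2.20.
ΔT(t) = ΔT_eq (1 − e^(−t/τ)) = 5.07 × (1 − e^−2.20) = 4.51 K.

4.5 K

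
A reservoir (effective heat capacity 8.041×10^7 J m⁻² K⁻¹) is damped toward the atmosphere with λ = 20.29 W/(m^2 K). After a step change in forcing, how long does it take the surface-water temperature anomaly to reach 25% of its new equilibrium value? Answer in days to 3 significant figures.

13.2 days

Areal heat capacity C = 8.041×10^7 J m⁻² K⁻¹ (given).
τ = C / λ = 8.04×10^7 / 20.29 = 3.96×10^6 s.
Fraction reached: 1 − e^(−t/τ) = 0.25 ⇒ t = −τ ln(1 − 0.25) = τ × 0.288.
t = 1.14×10^6 s = 13.2 days.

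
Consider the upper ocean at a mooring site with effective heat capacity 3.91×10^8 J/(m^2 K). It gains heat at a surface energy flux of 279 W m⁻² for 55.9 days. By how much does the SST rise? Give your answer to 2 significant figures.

3.4 K

Areal heat capacity C = 3.91×10^8 J/(m^2 K) (given).
Net heat input Q = F Δt = 279 × (55.9 days × 86400 s/day) = 1.35×10^9 J/m².
ΔT = Q / C = 1.35×10^9 / 3.91×10^8 = 3.45 K.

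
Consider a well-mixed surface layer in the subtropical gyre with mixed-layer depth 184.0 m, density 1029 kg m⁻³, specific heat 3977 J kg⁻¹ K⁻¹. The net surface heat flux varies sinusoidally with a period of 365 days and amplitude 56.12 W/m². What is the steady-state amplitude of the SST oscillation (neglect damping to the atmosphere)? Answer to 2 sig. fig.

Areal heat capacity C = ρ c_p D = 1029 × 3977 × 184.0 = 7.53×10^8 J/(m^2 K).
Angular frequency ω = 2π / T = 2π / 3.15×10^7 s = 1.99×10^-7 s⁻¹.
Cω = 7.53×10^8 × 1.99×10^-7 = 150 W/(m²·K).
Amplitude A = F₀ / (Cω) = 56.12 / 150 = 0.374 K.

0.37 K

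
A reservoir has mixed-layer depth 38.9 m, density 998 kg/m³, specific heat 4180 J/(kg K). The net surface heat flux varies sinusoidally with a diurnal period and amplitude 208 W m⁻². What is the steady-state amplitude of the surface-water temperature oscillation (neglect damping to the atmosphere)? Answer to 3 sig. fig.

Areal heat capacity C = ρ c_p D = 998 × 4180 × 38.9 = 1.62×10^8 J m⁻² K⁻¹.
Angular frequency ω = 2π / T = 2π / 86400 s = 7.27×10^-5 s⁻¹.
Cω = 1.62×10^8 × 7.27×10^-5 = 11800 W/(m²·K).
Amplitude A = F₀ / (Cω) = 208 / 11800 = 0.0176 K.

0.0176 K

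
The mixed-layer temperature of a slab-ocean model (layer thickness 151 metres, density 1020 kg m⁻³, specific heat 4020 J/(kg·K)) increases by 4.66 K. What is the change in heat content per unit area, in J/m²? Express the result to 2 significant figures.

2.9×10^9

Areal heat capacity C = ρ c_p D = 1020 × 4020 × 151 = 6.19×10^8 J m⁻² K⁻¹.
ΔQ = C ΔT = 6.19×10^8 × 4.66 = 2.89×10^9 J/m².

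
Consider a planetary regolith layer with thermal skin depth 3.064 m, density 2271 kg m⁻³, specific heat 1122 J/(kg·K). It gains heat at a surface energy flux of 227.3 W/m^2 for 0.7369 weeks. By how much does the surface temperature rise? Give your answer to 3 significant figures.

13.0 K

Areal heat capacity C = ρ c_p D = 2271 × 1122 × 3.064 = 7.81×10^6 J/(m^2 K).
Net heat input Q = F Δt = 227.3 × (0.7369 weeks × 6.048×10^5 s/week) = 1.01×10^8 J/m².
ΔT = Q / C = 1.01×10^8 / 7.81×10^6 = 13.0 K.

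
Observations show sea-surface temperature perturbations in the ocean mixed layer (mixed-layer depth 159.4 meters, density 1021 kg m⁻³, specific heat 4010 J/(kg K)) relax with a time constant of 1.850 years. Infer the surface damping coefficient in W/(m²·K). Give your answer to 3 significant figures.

11.2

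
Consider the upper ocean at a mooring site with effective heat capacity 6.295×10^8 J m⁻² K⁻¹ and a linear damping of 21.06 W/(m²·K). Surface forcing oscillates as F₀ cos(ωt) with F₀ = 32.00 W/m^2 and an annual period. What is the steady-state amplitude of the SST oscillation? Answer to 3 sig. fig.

0.252 K

Areal heat capacity C = 6.295×10^8 J m⁻² K⁻¹ (given).
Angular frequency ω = 2π / T = 2π / 3.15×10^7 s = 1.99×10^-7 s⁻¹.
√((Cω)² + λ²) = √((125)² + 21.06²) = 127 W/(m²·K).
Amplitude A = F₀ / √((Cω)²+λ²) = 32.00 / 127 = 0.252 K.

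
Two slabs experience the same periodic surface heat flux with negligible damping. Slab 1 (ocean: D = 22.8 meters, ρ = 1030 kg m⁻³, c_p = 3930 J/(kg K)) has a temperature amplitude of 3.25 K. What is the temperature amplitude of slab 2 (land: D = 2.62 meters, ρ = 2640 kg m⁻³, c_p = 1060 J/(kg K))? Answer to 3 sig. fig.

C_ocean = 9.23×10^7 J/(m²·K); C_land = 7.33×10^6 J/(m²·K).
A ∝ 1/C ⇒ A_land = A_ocean × C_ocean/C_land = 3.25 × 12.6 = 40.9 K.

40.9 K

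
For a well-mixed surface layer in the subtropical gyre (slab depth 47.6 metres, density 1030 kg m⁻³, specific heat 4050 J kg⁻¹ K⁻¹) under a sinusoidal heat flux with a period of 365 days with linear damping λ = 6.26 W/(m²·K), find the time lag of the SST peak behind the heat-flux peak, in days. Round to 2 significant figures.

82 days

Areal heat capacity C = ρ c_p D = 1030 × 4050 × 47.6 = 1.99×10^8 J/(m²·K).
ω = 2π / 3.15×10^7 s = 1.99×10^-7 s⁻¹.
Phase lag φ = arctan(Cω/λ) = arctan(39.6/6.26) = 1.41 rad.
Time lag = φ / ω = 1.41 / 1.99×10^-7 = 7.10×10^6 s = 82.1 days.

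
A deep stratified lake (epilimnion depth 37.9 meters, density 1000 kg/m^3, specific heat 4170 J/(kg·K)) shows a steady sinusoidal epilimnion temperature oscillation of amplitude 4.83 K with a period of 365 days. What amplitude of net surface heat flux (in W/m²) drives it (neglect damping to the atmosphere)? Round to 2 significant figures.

150

Areal heat capacity C = ρ c_p D = 1000 × 4170 × 37.9 = 1.58×10^8 J/(m^2 K).
ω = 2π / 3.15×10^7 s = 1.99×10^-7 s⁻¹.
Cω = 1.58×10^8 × 1.99×10^-7 = 31.5 W/(m²·K).
F₀ = A × Cω = 4.83 × 31.5 = 152 W/m².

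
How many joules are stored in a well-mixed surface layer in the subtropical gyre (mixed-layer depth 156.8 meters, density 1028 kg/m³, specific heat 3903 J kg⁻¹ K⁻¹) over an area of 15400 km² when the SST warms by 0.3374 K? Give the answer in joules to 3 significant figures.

Areal heat capacity C = ρ c_p D = 1028 × 3903 × 156.8 = 6.29×10^8 J/(m²·K).
Heat per unit area: q = C ΔT = 6.29×10^8 × 0.3374 = 2.12×10^8 J/m².
Total heat: Q = q × A = 2.12×10^8 × (15400 × 10⁶ m²) = 3.27×10^18 J.

3.27×10^18 J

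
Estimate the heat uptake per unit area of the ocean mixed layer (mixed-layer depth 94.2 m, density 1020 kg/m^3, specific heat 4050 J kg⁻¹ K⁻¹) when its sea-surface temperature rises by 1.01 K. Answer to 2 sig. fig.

Areal heat capacity C = ρ c_p D = 1020 × 4050 × 94.2 = 3.89×10^8 J/(m^2 K).
ΔQ = C ΔT = 3.89×10^8 × 1.01 = 3.93×10^8 J/m².

3.9×10^8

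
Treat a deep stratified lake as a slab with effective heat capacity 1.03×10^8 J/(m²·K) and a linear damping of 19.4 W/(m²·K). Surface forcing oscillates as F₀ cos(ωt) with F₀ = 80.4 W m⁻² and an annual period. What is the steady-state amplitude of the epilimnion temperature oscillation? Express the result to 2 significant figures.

Areal heat capacity C = 1.03×10^8 J/(m²·K) (given).
Angular frequency ω = 2π / T = 2π / 3.15×10^7 s = 1.99×10^-7 s⁻¹.
√((Cω)² + λ²) = √((20.5)² + 19.4²) = 28.2 W/(m²·K).
Amplitude A = F₀ / √((Cω)²+λ²) = 80.4 / 28.2 = 2.85 K.

2.8 K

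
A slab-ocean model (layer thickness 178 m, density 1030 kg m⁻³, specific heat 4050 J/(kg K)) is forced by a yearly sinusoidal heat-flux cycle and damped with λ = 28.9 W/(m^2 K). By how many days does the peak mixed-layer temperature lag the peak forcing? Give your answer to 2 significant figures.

80 days

Areal heat capacity C = ρ c_p D = 1030 × 4050 × 178 = 7.43×10^8 J m⁻² K⁻¹.
ω = 2π / 3.15×10^7 s = 1.99×10^-7 s⁻¹.
Phase lag φ = arctan(Cω/λ) = arctan(148/28.9) = 1.38 rad.
Time lag = φ / ω = 1.38 / 1.99×10^-7 = 6.92×10^6 s = 80.0 days.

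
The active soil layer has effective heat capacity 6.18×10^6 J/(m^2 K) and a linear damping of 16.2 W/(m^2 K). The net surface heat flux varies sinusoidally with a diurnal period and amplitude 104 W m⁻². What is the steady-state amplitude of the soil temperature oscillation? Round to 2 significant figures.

Areal heat capacity C = 6.18×10^6 J/(m^2 K) (given).
Angular frequency ω = 2π / T = 2π / 86400 s = 7.27×10^-5 s⁻¹.
√((Cω)² + λ²) = √((449)² + 16.2²) = 450 W/(m²·K).
Amplitude A = F₀ / √((Cω)²+λ²) = 104 / 450 = 0.231 K.

0.23 K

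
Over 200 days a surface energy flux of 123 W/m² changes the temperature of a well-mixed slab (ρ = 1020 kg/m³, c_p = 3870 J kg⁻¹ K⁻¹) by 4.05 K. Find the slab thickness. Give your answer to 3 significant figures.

133 m

Heat input Q = F Δt = 123 × 1.73×10^7 s = 2.13×10^9 J/m².
Required areal heat capacity C = Q / ΔT = 5.25×10^8 J/(m²·K).
Depth D = C / (ρ c_p) = 5.25×10^8 / (1020 × 3870) = 133 m.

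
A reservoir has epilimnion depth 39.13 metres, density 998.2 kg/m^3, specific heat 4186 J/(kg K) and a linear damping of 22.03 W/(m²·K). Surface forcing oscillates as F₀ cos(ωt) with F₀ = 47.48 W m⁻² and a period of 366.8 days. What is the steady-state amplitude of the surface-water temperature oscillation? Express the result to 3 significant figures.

1.21 K

Areal heat capacity C = ρ c_p D = 998.2 × 4186 × 39.13 = 1.64×10^8 J/(m²·K).
Angular frequency ω = 2π / T = 2π / 3.17×10^7 s = 1.98×10^-7 s⁻¹.
√((Cω)² + λ²) = √((32.4)² + 22.03²) = 39.2 W/(m²·K).
Amplitude A = F₀ / √((Cω)²+λ²) = 47.48 / 39.2 = 1.21 K.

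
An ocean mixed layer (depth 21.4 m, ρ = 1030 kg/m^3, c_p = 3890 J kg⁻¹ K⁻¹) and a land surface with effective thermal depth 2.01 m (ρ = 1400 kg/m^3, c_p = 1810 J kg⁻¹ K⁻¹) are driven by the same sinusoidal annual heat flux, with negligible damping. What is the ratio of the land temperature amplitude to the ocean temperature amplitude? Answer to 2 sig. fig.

C_ocean = 1030 × 3890 × 21.4 = 8.57×10^7 J/(m²·K).
C_land = 1400 × 1810 × 2.01 = 5.09×10^6 J/(m²·K).
Undamped amplitude ∝ 1/C, so A_land/A_ocean = C_ocean/C_land = 16.8.

17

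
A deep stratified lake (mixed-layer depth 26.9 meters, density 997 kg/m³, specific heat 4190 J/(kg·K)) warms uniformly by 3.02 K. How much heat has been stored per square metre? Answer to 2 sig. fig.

Areal heat capacity C = ρ c_p D = 997 × 4190 × 26.9 = 1.12×10^8 J m⁻² K⁻¹.
ΔQ = C ΔT = 1.12×10^8 × 3.02 = 3.39×10^8 J/m².

3.4×10^8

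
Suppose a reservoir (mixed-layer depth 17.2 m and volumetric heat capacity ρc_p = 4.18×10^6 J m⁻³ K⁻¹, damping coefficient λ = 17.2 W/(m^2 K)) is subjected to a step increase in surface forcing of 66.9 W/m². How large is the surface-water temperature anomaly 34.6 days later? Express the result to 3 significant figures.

1.99 K

Areal heat capacity C = ρc_p × D = 4.18×10^6 × 17.2 = 7.19×10^7 J/(m²·K).
τ = C / λ = 7.19×10^7 / 17.2 = 4.18×10^6 s.
Equilibrium anomaly ΔT_eq = F / λ = 66.9 / 17.2 = 3.89 K.
t = 34.6 days = 2.99×10^6 s, so t/τ = 0.715.
ΔT(t) = ΔT_eq (1 − e^(−t/τ)) = 3.89 × (1 − e^−0.715) = 1.99 K.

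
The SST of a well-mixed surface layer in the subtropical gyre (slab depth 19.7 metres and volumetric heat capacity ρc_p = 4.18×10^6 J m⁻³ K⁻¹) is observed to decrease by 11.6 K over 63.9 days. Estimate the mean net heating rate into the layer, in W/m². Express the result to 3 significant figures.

Areal heat capacity C = ρc_p × D = 4.18×10^6 × 19.7 = 8.23×10^7 J/(m²·K).
Required heat per unit area: Q = C ΔT = 8.23×10^7 × -11.6 = -9.55×10^8 J/m².
Flux F = Q / Δt = -9.55×10^8 / 5.52×10^6 s = -173 W/m².

-173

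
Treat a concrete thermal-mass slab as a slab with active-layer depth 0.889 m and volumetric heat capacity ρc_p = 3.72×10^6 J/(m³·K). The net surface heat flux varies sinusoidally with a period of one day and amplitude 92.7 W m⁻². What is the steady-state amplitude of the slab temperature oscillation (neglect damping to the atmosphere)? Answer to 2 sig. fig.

0.39 K

Areal heat capacity C = ρc_p × D = 3.72×10^6 × 0.889 = 3.31×10^6 J/(m^2 K).
Angular frequency ω = 2π / T = 2π / 86400 s = 7.27×10^-5 s⁻¹.
Cω = 3.31×10^6 × 7.27×10^-5 = 240 W/(m²·K).
Amplitude A = F₀ / (Cω) = 92.7 / 240 = 0.385 K.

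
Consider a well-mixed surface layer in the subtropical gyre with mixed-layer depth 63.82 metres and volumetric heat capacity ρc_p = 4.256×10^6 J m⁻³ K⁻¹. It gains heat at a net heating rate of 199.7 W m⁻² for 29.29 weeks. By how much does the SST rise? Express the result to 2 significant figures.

13 K

Areal heat capacity C = ρc_p × D = 4.256×10^6 × 63.82 = 2.72×10^8 J/(m^2 K).
Net heat input Q = F Δt = 199.7 × (29.29 weeks × 6.048×10^5 s/week) = 3.54×10^9 J/m².
ΔT = Q / C = 3.54×10^9 / 2.72×10^8 = 13.0 K.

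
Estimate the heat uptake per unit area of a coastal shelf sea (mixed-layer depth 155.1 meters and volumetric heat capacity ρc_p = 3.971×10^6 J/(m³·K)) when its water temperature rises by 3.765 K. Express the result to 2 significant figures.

2.3×10^9

Areal heat capacity C = ρc_p × D = 3.971×10^6 × 155.1 = 6.16×10^8 J m⁻² K⁻¹.
ΔQ = C ΔT = 6.16×10^8 × 3.765 = 2.32×10^9 J/m².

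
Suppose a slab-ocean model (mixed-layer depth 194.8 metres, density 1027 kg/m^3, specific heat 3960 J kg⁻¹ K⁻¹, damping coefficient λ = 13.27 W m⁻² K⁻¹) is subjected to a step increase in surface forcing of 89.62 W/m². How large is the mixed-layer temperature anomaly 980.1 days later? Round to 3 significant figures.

Areal heat capacity C = ρ c_p D = 1027 × 3960 × 194.8 = 7.92×10^8 J m⁻² K⁻¹.
τ = C / λ = 7.92×10^8 / 13.27 = 5.97×10^7 s.
Equilibrium anomaly ΔT_eq = F / λ = 89.62 / 13.27 = 6.75 K.
t = 980.1 days = 8.47×10^7 s, so t/τ = 1.42.
ΔT(t) = ΔT_eq (1 − e^(−t/τ)) = 6.75 × (1 − e^−1.42) = 5.12 K.

5.12 K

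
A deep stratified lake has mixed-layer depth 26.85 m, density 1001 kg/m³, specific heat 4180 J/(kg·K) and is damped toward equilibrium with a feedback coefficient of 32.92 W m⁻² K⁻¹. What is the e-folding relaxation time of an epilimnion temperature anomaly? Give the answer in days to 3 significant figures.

Areal heat capacity C = ρ c_p D = 1001 × 4180 × 26.85 = 1.12×10^8 J/(m²·K).
Relaxation time τ = C / λ = 1.12×10^8 / 32.92 = 3.41×10^6 s.
In days: 3.41×10^6 s / (86400 s/day) = 39.5 days.

39.5 days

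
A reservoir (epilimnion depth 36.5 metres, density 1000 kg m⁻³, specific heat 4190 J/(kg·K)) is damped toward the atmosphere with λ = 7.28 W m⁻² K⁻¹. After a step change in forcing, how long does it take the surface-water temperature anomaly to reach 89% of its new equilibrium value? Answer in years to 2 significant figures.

Areal heat capacity C = ρ c_p D = 1000 × 4190 × 36.5 = 1.53×10^8 J/(m^2 K).
τ = C / λ = 1.53×10^8 / 7.28 = 2.10×10^7 s.
Fraction reached: 1 − e^(−t/τ) = 0.89 ⇒ t = −τ ln(1 − 0.89) = τ × 2.21.
t = 4.64×10^7 s = 1.47 years.

1.5 years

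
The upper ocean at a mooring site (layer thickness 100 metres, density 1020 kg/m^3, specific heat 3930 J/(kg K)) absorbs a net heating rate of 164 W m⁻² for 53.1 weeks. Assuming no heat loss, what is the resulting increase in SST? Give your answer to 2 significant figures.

13 K

Areal heat capacity C = ρ c_p D = 1020 × 3930 × 100 = 4.01×10^8 J/(m^2 K).
Net heat input Q = F Δt = 164 × (53.1 weeks × 6.048×10^5 s/week) = 5.27×10^9 J/m².
ΔT = Q / C = 5.27×10^9 / 4.01×10^8 = 13.1 K.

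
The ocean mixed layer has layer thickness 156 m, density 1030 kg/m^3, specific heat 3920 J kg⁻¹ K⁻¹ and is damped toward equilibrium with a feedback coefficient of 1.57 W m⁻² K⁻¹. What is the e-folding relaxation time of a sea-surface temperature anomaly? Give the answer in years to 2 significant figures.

13 years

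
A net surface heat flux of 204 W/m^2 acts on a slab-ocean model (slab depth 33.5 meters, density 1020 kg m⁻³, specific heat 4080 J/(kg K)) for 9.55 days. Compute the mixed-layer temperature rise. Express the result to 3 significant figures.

1.21 K

Areal heat capacity C = ρ c_p D = 1020 × 4080 × 33.5 = 1.39×10^8 J m⁻² K⁻¹.
Net heat input Q = F Δt = 204 × (9.55 days × 86400 s/day) = 1.68×10^8 J/m².
ΔT = Q / C = 1.68×10^8 / 1.39×10^8 = 1.21 K.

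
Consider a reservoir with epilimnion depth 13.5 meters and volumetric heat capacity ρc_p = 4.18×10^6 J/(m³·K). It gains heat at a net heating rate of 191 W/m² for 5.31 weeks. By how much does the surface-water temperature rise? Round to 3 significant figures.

10.9 K

Areal heat capacity C = ρc_p × D = 4.18×10^6 × 13.5 = 5.64×10^7 J/(m^2 K).
Net heat input Q = F Δt = 191 × (5.31 weeks × 6.048×10^5 s/week) = 6.13×10^8 J/m².
ΔT = Q / C = 6.13×10^8 / 5.64×10^7 = 10.9 K.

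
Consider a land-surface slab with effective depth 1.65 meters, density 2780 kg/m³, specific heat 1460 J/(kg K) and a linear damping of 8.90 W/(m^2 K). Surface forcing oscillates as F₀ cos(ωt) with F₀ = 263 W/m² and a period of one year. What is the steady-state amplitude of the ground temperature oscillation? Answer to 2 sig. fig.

Areal heat capacity C = ρ c_p D = 2780 × 1460 × 1.65 = 6.70×10^6 J/(m^2 K).
Angular frequency ω = 2π / T = 2π / 3.15×10^7 s = 1.99×10^-7 s⁻¹.
√((Cω)² + λ²) = √((1.33)² + 8.90²) = 9.00 W/(m²·K).
Amplitude A = F₀ / √((Cω)²+λ²) = 263 / 9.00 = 29.2 K.

29 K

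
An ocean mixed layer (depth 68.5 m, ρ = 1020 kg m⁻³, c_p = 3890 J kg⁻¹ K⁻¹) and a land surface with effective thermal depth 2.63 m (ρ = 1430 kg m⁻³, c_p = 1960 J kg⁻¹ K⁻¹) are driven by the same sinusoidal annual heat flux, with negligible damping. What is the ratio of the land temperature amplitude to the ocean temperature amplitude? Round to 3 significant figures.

36.9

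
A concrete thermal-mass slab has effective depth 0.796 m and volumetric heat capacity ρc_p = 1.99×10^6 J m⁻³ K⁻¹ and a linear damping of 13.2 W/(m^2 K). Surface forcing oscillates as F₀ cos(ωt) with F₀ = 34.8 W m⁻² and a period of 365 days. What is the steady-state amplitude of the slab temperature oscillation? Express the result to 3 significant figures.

Areal heat capacity C = ρc_p × D = 1.99×10^6 × 0.796 = 1.58×10^6 J/(m²·K).
Angular frequency ω = 2π / T = 2π / 3.15×10^7 s = 1.99×10^-7 s⁻¹.
√((Cω)² + λ²) = √((0.316)² + 13.2²) = 13.2 W/(m²·K).
Amplitude A = F₀ / √((Cω)²+λ²) = 34.8 / 13.2 = 2.64 K.

2.64 K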